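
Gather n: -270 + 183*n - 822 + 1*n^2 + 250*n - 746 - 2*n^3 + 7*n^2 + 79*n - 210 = -2*n^3 + 8*n^2 + 512*n - 2048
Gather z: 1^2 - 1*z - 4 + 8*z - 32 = 7*z - 35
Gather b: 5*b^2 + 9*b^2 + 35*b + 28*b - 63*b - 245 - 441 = 14*b^2 - 686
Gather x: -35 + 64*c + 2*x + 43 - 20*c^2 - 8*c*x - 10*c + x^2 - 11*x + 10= -20*c^2 + 54*c + x^2 + x*(-8*c - 9) + 18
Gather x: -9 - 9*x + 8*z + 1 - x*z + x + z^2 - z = x*(-z - 8) + z^2 + 7*z - 8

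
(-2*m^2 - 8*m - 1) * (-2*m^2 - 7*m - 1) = 4*m^4 + 30*m^3 + 60*m^2 + 15*m + 1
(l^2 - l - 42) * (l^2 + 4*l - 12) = l^4 + 3*l^3 - 58*l^2 - 156*l + 504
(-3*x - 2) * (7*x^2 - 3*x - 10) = -21*x^3 - 5*x^2 + 36*x + 20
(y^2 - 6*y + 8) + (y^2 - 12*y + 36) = 2*y^2 - 18*y + 44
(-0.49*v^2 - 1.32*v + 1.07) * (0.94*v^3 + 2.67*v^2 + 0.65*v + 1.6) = -0.4606*v^5 - 2.5491*v^4 - 2.8371*v^3 + 1.2149*v^2 - 1.4165*v + 1.712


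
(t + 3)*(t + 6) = t^2 + 9*t + 18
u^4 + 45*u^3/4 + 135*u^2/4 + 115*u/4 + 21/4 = (u + 1/4)*(u + 1)*(u + 3)*(u + 7)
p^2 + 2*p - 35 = (p - 5)*(p + 7)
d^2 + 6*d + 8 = (d + 2)*(d + 4)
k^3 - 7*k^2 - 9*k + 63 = (k - 7)*(k - 3)*(k + 3)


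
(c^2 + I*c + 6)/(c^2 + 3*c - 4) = (c^2 + I*c + 6)/(c^2 + 3*c - 4)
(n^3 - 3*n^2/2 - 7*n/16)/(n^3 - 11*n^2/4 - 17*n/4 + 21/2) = n*(4*n + 1)/(4*(n^2 - n - 6))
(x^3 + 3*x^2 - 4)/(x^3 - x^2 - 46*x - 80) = (x^2 + x - 2)/(x^2 - 3*x - 40)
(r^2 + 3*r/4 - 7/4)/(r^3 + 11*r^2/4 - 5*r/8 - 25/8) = 2*(4*r + 7)/(8*r^2 + 30*r + 25)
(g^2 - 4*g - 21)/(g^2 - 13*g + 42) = (g + 3)/(g - 6)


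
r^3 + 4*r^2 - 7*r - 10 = (r - 2)*(r + 1)*(r + 5)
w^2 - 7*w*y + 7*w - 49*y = (w + 7)*(w - 7*y)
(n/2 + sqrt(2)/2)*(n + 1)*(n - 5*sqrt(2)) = n^3/2 - 2*sqrt(2)*n^2 + n^2/2 - 5*n - 2*sqrt(2)*n - 5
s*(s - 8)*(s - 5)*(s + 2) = s^4 - 11*s^3 + 14*s^2 + 80*s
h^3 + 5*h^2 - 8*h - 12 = (h - 2)*(h + 1)*(h + 6)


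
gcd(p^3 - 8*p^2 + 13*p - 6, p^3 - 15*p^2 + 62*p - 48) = p^2 - 7*p + 6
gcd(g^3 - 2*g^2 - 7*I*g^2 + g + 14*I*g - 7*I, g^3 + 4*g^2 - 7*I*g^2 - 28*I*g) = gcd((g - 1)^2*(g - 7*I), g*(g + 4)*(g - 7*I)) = g - 7*I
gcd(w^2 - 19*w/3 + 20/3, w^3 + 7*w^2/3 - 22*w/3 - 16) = 1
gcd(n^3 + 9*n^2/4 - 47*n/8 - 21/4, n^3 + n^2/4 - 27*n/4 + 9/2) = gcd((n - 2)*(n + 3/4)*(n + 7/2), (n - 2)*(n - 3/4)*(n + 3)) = n - 2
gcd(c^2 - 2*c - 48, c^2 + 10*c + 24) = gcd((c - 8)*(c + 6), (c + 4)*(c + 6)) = c + 6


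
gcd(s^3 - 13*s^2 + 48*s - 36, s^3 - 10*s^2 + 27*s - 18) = s^2 - 7*s + 6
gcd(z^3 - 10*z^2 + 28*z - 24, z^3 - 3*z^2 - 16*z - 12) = z - 6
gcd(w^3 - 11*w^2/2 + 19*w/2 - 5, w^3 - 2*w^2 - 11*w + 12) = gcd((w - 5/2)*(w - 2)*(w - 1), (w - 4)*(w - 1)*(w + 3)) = w - 1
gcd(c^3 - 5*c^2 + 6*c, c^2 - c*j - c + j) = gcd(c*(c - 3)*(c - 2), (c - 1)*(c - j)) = 1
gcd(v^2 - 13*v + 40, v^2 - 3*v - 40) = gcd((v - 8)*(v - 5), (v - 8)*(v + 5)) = v - 8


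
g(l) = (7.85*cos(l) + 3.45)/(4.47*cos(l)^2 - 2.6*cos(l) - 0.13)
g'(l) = (8.94*sin(l)*cos(l) - 2.6*sin(l))*(7.85*cos(l) + 3.45)/(4.47*cos(l)^2 - 2.6*cos(l) - 0.13)^2 - 7.85*sin(l)/(4.47*cos(l)^2 - 2.6*cos(l) - 0.13) = (35.0895*cos(l)^2 + 30.843*cos(l) - 7.9495)*sin(l)/(19.9809*cos(l)^4 - 23.244*cos(l)^3 + 5.5978*cos(l)^2 + 0.676*cos(l) + 0.0169)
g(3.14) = -0.63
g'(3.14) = -0.00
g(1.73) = 5.59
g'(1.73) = -75.85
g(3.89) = -0.55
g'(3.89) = 0.46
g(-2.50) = -0.59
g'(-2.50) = 0.26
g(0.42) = 8.68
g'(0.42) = 13.49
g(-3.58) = -0.62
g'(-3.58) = -0.09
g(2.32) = -0.51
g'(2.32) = -0.67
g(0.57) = 11.84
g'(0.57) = 32.08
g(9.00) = -0.62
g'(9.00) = -0.08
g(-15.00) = -0.57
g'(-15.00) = 0.37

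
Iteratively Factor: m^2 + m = (m)*(m + 1)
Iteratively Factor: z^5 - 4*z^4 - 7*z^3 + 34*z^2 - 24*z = (z + 3)*(z^4 - 7*z^3 + 14*z^2 - 8*z) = (z - 4)*(z + 3)*(z^3 - 3*z^2 + 2*z) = (z - 4)*(z - 2)*(z + 3)*(z^2 - z) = (z - 4)*(z - 2)*(z - 1)*(z + 3)*(z)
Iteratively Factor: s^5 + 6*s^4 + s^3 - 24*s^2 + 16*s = (s)*(s^4 + 6*s^3 + s^2 - 24*s + 16) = s*(s + 4)*(s^3 + 2*s^2 - 7*s + 4) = s*(s - 1)*(s + 4)*(s^2 + 3*s - 4) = s*(s - 1)^2*(s + 4)*(s + 4)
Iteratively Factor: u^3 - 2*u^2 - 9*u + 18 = (u - 2)*(u^2 - 9) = (u - 2)*(u + 3)*(u - 3)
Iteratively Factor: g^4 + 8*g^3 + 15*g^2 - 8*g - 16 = (g + 1)*(g^3 + 7*g^2 + 8*g - 16) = (g - 1)*(g + 1)*(g^2 + 8*g + 16) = (g - 1)*(g + 1)*(g + 4)*(g + 4)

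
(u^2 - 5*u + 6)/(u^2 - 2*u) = (u - 3)/u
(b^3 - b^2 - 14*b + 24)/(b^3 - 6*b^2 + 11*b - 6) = (b + 4)/(b - 1)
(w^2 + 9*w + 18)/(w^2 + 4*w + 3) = (w + 6)/(w + 1)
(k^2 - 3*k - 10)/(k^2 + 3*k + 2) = (k - 5)/(k + 1)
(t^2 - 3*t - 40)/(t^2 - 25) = (t - 8)/(t - 5)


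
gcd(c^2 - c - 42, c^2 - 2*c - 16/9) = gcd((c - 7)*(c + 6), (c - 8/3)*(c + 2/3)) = 1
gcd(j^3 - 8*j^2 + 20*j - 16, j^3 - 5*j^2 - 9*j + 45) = 1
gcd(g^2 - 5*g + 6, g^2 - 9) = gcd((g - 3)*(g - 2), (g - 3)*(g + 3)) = g - 3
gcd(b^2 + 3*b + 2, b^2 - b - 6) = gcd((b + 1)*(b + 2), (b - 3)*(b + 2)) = b + 2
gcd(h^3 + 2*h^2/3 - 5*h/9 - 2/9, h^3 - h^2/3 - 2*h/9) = h^2 - h/3 - 2/9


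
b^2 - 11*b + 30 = (b - 6)*(b - 5)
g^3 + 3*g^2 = g^2*(g + 3)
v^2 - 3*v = v*(v - 3)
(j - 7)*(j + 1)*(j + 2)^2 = j^4 - 2*j^3 - 27*j^2 - 52*j - 28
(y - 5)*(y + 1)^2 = y^3 - 3*y^2 - 9*y - 5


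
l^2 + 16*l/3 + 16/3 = (l + 4/3)*(l + 4)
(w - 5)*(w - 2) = w^2 - 7*w + 10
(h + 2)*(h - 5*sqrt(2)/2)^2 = h^3 - 5*sqrt(2)*h^2 + 2*h^2 - 10*sqrt(2)*h + 25*h/2 + 25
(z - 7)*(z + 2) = z^2 - 5*z - 14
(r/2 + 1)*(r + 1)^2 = r^3/2 + 2*r^2 + 5*r/2 + 1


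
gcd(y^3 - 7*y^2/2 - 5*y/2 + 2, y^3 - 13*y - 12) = y^2 - 3*y - 4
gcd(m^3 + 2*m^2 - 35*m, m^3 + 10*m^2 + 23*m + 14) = m + 7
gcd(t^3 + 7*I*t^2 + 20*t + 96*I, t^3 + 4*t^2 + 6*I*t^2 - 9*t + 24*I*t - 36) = t + 3*I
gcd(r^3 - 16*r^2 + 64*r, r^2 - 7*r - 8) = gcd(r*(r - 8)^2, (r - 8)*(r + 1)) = r - 8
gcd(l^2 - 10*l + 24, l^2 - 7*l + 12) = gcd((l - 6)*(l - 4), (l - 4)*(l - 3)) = l - 4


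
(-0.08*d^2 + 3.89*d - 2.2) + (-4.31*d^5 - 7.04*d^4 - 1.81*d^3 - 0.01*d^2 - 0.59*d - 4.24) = -4.31*d^5 - 7.04*d^4 - 1.81*d^3 - 0.09*d^2 + 3.3*d - 6.44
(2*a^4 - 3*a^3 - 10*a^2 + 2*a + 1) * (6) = 12*a^4 - 18*a^3 - 60*a^2 + 12*a + 6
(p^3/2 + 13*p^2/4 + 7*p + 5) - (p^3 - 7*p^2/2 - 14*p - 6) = -p^3/2 + 27*p^2/4 + 21*p + 11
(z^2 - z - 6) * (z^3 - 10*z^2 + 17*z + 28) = z^5 - 11*z^4 + 21*z^3 + 71*z^2 - 130*z - 168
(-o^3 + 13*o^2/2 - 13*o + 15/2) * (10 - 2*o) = 2*o^4 - 23*o^3 + 91*o^2 - 145*o + 75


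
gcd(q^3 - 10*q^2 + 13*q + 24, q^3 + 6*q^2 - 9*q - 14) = q + 1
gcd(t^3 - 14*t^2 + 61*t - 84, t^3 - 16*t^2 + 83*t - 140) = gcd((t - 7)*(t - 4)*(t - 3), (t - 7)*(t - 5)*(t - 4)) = t^2 - 11*t + 28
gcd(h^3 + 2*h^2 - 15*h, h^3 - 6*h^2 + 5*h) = h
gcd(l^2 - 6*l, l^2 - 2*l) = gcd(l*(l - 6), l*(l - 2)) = l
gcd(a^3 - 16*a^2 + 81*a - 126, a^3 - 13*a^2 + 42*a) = a^2 - 13*a + 42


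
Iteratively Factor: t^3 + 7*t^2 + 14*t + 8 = (t + 1)*(t^2 + 6*t + 8) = (t + 1)*(t + 4)*(t + 2)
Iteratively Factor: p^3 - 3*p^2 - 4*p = (p - 4)*(p^2 + p) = (p - 4)*(p + 1)*(p)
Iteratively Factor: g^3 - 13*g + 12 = (g - 1)*(g^2 + g - 12) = (g - 1)*(g + 4)*(g - 3)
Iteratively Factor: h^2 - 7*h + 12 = (h - 4)*(h - 3)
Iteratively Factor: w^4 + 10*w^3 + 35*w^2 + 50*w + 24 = (w + 3)*(w^3 + 7*w^2 + 14*w + 8) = (w + 3)*(w + 4)*(w^2 + 3*w + 2) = (w + 1)*(w + 3)*(w + 4)*(w + 2)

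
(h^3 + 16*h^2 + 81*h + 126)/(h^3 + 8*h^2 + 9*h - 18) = (h + 7)/(h - 1)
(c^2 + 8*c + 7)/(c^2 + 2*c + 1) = (c + 7)/(c + 1)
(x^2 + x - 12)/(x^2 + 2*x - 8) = (x - 3)/(x - 2)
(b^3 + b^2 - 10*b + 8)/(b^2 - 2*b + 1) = (b^2 + 2*b - 8)/(b - 1)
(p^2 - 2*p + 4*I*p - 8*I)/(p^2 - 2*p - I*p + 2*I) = (p + 4*I)/(p - I)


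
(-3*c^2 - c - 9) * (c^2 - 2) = -3*c^4 - c^3 - 3*c^2 + 2*c + 18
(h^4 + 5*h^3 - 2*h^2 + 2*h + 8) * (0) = 0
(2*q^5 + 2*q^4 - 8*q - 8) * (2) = 4*q^5 + 4*q^4 - 16*q - 16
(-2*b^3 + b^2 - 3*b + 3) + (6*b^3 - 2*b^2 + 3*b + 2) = 4*b^3 - b^2 + 5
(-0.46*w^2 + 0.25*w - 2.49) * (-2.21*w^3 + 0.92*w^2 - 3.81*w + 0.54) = 1.0166*w^5 - 0.9757*w^4 + 7.4855*w^3 - 3.4917*w^2 + 9.6219*w - 1.3446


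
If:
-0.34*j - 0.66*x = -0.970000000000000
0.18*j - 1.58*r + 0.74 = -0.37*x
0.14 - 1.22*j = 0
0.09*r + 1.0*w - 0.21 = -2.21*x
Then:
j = 0.11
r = 0.81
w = -2.98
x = 1.41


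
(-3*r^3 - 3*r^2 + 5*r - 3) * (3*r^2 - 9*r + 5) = -9*r^5 + 18*r^4 + 27*r^3 - 69*r^2 + 52*r - 15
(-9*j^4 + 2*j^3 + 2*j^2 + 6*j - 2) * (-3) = 27*j^4 - 6*j^3 - 6*j^2 - 18*j + 6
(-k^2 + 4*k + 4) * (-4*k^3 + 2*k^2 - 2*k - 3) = 4*k^5 - 18*k^4 - 6*k^3 + 3*k^2 - 20*k - 12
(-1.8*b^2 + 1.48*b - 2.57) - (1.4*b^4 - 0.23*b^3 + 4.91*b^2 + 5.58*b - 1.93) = -1.4*b^4 + 0.23*b^3 - 6.71*b^2 - 4.1*b - 0.64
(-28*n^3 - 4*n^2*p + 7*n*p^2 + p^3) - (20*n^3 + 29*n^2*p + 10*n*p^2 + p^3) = -48*n^3 - 33*n^2*p - 3*n*p^2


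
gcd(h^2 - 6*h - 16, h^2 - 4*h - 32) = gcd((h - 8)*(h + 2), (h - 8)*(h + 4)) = h - 8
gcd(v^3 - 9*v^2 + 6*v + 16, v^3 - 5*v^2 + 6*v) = v - 2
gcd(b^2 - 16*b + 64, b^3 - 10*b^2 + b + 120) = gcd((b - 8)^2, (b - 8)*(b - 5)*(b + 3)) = b - 8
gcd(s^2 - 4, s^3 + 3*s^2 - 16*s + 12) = s - 2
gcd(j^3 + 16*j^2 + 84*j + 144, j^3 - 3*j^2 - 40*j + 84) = j + 6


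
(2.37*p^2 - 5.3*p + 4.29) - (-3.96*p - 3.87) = 2.37*p^2 - 1.34*p + 8.16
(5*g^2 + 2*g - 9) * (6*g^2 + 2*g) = 30*g^4 + 22*g^3 - 50*g^2 - 18*g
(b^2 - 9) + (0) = b^2 - 9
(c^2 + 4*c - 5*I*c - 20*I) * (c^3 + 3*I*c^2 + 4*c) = c^5 + 4*c^4 - 2*I*c^4 + 19*c^3 - 8*I*c^3 + 76*c^2 - 20*I*c^2 - 80*I*c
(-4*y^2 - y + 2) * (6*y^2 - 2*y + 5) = -24*y^4 + 2*y^3 - 6*y^2 - 9*y + 10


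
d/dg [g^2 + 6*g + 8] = 2*g + 6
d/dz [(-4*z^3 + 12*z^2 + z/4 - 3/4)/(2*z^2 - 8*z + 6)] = (-16*z^2 + 32*z - 1)/(8*(z^2 - 2*z + 1))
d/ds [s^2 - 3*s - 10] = 2*s - 3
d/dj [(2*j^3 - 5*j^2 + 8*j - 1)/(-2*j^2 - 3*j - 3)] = (-4*j^4 - 12*j^3 + 13*j^2 + 26*j - 27)/(4*j^4 + 12*j^3 + 21*j^2 + 18*j + 9)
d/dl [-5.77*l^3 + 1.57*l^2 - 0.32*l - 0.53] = -17.31*l^2 + 3.14*l - 0.32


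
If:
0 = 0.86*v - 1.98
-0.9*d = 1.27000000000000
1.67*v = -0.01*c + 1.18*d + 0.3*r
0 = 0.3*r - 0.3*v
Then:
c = -481.93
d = -1.41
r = 2.30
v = 2.30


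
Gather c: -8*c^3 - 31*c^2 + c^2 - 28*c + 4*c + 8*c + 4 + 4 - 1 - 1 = -8*c^3 - 30*c^2 - 16*c + 6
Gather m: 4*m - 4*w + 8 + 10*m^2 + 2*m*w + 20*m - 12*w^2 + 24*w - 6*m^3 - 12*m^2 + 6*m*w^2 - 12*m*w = -6*m^3 - 2*m^2 + m*(6*w^2 - 10*w + 24) - 12*w^2 + 20*w + 8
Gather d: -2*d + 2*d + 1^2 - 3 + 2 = 0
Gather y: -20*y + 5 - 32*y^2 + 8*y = -32*y^2 - 12*y + 5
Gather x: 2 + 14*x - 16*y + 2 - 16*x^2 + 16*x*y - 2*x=-16*x^2 + x*(16*y + 12) - 16*y + 4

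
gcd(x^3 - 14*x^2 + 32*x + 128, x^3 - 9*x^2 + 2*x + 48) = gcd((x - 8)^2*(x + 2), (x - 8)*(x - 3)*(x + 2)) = x^2 - 6*x - 16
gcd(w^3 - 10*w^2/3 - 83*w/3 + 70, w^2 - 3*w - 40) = w + 5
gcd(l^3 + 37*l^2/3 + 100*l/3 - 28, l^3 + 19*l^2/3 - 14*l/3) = l^2 + 19*l/3 - 14/3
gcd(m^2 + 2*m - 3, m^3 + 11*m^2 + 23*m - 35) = m - 1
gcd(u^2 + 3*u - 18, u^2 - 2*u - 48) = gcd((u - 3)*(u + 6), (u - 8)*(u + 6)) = u + 6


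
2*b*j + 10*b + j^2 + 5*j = (2*b + j)*(j + 5)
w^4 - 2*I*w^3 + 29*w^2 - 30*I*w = w*(w - 6*I)*(w - I)*(w + 5*I)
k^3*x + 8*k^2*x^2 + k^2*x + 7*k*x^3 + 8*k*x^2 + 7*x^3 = (k + x)*(k + 7*x)*(k*x + x)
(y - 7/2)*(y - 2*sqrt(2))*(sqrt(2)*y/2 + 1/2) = sqrt(2)*y^3/2 - 7*sqrt(2)*y^2/4 - 3*y^2/2 - sqrt(2)*y + 21*y/4 + 7*sqrt(2)/2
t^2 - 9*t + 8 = (t - 8)*(t - 1)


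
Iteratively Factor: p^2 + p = (p + 1)*(p)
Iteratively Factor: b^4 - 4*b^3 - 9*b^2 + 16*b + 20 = (b - 5)*(b^3 + b^2 - 4*b - 4) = (b - 5)*(b + 2)*(b^2 - b - 2) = (b - 5)*(b + 1)*(b + 2)*(b - 2)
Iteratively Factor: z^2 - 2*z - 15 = (z - 5)*(z + 3)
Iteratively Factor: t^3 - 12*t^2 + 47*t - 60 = (t - 5)*(t^2 - 7*t + 12) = (t - 5)*(t - 3)*(t - 4)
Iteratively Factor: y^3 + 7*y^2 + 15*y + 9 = (y + 3)*(y^2 + 4*y + 3) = (y + 3)^2*(y + 1)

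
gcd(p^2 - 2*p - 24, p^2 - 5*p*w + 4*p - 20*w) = p + 4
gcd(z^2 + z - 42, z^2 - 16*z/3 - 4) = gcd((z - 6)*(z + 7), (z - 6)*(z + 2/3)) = z - 6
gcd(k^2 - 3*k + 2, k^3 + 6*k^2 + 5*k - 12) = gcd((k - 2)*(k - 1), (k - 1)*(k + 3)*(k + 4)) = k - 1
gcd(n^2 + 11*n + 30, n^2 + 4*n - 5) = n + 5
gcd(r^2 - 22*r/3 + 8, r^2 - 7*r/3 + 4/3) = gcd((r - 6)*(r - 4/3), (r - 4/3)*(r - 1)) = r - 4/3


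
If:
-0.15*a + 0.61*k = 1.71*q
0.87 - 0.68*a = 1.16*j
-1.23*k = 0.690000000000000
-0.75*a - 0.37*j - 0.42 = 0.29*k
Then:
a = -1.00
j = 1.34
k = -0.56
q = -0.11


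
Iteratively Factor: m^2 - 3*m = (m - 3)*(m)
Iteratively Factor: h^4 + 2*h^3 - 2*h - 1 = (h - 1)*(h^3 + 3*h^2 + 3*h + 1) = (h - 1)*(h + 1)*(h^2 + 2*h + 1) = (h - 1)*(h + 1)^2*(h + 1)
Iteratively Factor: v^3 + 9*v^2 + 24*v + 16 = (v + 1)*(v^2 + 8*v + 16) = (v + 1)*(v + 4)*(v + 4)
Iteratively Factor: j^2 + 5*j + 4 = (j + 1)*(j + 4)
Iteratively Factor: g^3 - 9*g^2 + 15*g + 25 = (g - 5)*(g^2 - 4*g - 5) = (g - 5)*(g + 1)*(g - 5)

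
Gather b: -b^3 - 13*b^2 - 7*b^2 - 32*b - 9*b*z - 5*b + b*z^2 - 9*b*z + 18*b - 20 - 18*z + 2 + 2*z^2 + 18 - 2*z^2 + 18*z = -b^3 - 20*b^2 + b*(z^2 - 18*z - 19)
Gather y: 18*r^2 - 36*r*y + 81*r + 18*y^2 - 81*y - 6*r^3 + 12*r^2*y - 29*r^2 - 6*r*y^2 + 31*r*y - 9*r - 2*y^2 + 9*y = -6*r^3 - 11*r^2 + 72*r + y^2*(16 - 6*r) + y*(12*r^2 - 5*r - 72)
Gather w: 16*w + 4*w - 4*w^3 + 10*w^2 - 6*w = -4*w^3 + 10*w^2 + 14*w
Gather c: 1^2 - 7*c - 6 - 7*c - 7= -14*c - 12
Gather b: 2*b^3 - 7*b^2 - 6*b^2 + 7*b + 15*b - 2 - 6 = 2*b^3 - 13*b^2 + 22*b - 8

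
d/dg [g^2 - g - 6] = 2*g - 1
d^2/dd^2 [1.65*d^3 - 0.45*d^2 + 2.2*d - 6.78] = 9.9*d - 0.9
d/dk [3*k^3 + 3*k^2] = 3*k*(3*k + 2)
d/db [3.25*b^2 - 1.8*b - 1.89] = 6.5*b - 1.8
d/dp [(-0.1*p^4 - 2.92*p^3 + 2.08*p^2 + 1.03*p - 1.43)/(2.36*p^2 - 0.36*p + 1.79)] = (-0.472*p^5 - 6.7832*p^4 + 1.3864*p^3 - 18.86*p^2 + 14.196*p + 1.3289)/(5.5696*p^4 - 1.6992*p^3 + 8.5784*p^2 - 1.2888*p + 3.2041)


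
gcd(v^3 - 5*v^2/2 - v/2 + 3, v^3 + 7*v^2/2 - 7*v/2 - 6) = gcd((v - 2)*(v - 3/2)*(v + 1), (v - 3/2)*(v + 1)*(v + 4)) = v^2 - v/2 - 3/2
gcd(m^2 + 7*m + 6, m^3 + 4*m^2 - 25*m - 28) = m + 1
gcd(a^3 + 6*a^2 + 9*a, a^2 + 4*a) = a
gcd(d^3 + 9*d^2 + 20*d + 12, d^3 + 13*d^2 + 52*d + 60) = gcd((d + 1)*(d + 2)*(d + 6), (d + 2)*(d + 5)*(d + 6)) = d^2 + 8*d + 12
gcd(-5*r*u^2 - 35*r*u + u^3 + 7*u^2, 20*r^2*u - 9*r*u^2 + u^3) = 5*r*u - u^2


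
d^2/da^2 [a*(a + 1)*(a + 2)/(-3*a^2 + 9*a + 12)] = -16/(a^3 - 12*a^2 + 48*a - 64)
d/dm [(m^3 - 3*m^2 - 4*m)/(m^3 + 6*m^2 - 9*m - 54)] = (9*m^4 - 10*m^3 - 111*m^2 + 324*m + 216)/(m^6 + 12*m^5 + 18*m^4 - 216*m^3 - 567*m^2 + 972*m + 2916)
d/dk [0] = 0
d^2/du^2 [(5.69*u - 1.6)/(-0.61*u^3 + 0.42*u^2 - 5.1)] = (-u^2*(1.83*u - 0.84)*(3.66*u - 1.68)*(5.69*u - 1.6) + (20.8254*u^2 - 9.5592*u + (3.66*u - 0.84)*(5.69*u - 1.6))*(0.61*u^3 - 0.42*u^2 + 5.1))/(0.61*u^3 - 0.42*u^2 + 5.1)^3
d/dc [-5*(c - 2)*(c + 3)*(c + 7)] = -15*c^2 - 80*c - 5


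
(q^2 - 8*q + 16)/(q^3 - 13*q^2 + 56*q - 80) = 1/(q - 5)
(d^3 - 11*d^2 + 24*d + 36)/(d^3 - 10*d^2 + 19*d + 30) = (d - 6)/(d - 5)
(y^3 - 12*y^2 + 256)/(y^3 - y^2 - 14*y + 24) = (y^2 - 16*y + 64)/(y^2 - 5*y + 6)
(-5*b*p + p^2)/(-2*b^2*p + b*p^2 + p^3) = (-5*b + p)/(-2*b^2 + b*p + p^2)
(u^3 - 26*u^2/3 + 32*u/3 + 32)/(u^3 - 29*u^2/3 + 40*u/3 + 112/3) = (u - 6)/(u - 7)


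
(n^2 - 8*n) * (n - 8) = n^3 - 16*n^2 + 64*n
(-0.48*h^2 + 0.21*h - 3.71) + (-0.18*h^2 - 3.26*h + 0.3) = -0.66*h^2 - 3.05*h - 3.41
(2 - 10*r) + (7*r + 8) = 10 - 3*r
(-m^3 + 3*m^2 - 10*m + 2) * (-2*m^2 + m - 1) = 2*m^5 - 7*m^4 + 24*m^3 - 17*m^2 + 12*m - 2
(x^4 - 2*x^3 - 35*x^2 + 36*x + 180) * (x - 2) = x^5 - 4*x^4 - 31*x^3 + 106*x^2 + 108*x - 360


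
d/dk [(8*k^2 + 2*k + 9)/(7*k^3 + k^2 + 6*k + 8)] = (-56*k^4 - 28*k^3 - 143*k^2 + 110*k - 38)/(49*k^6 + 14*k^5 + 85*k^4 + 124*k^3 + 52*k^2 + 96*k + 64)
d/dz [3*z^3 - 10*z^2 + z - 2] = 9*z^2 - 20*z + 1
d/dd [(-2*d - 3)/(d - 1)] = 5/(d - 1)^2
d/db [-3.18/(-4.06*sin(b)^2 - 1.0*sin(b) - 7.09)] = -(25.8216*sin(b) + 3.18)*cos(b)/(4.06*sin(b)^2 + 1.0*sin(b) + 7.09)^2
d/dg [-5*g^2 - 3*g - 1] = -10*g - 3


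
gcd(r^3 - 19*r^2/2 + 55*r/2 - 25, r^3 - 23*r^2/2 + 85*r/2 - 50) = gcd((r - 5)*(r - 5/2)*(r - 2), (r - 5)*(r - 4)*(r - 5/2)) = r^2 - 15*r/2 + 25/2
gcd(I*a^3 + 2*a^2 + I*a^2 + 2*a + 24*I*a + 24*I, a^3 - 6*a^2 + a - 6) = 1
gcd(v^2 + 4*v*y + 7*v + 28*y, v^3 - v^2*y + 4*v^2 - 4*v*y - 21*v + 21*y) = v + 7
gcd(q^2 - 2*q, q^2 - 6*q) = q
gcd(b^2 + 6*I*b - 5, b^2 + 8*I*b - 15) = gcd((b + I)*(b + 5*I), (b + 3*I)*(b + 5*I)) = b + 5*I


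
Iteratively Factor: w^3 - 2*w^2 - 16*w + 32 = (w + 4)*(w^2 - 6*w + 8) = (w - 2)*(w + 4)*(w - 4)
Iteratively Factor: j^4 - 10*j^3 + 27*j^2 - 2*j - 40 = (j - 4)*(j^3 - 6*j^2 + 3*j + 10) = (j - 5)*(j - 4)*(j^2 - j - 2) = (j - 5)*(j - 4)*(j - 2)*(j + 1)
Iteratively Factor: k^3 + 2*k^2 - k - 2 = (k - 1)*(k^2 + 3*k + 2) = (k - 1)*(k + 2)*(k + 1)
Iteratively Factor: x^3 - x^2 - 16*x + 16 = (x - 4)*(x^2 + 3*x - 4) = (x - 4)*(x + 4)*(x - 1)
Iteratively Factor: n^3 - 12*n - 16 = (n + 2)*(n^2 - 2*n - 8) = (n - 4)*(n + 2)*(n + 2)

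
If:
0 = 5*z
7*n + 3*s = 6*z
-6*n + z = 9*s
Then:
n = 0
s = 0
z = 0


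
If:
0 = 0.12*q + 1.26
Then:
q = -10.50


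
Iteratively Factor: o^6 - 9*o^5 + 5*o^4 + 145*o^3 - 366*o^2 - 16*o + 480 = (o - 4)*(o^5 - 5*o^4 - 15*o^3 + 85*o^2 - 26*o - 120) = (o - 4)*(o - 2)*(o^4 - 3*o^3 - 21*o^2 + 43*o + 60) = (o - 4)*(o - 2)*(o + 1)*(o^3 - 4*o^2 - 17*o + 60) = (o - 5)*(o - 4)*(o - 2)*(o + 1)*(o^2 + o - 12) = (o - 5)*(o - 4)*(o - 3)*(o - 2)*(o + 1)*(o + 4)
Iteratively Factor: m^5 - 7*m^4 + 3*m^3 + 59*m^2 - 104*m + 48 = (m - 4)*(m^4 - 3*m^3 - 9*m^2 + 23*m - 12) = (m - 4)^2*(m^3 + m^2 - 5*m + 3) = (m - 4)^2*(m - 1)*(m^2 + 2*m - 3) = (m - 4)^2*(m - 1)^2*(m + 3)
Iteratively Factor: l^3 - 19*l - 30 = (l + 2)*(l^2 - 2*l - 15) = (l - 5)*(l + 2)*(l + 3)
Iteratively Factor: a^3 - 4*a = (a + 2)*(a^2 - 2*a) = (a - 2)*(a + 2)*(a)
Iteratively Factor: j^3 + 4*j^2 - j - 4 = (j + 1)*(j^2 + 3*j - 4) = (j - 1)*(j + 1)*(j + 4)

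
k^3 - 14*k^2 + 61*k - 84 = (k - 7)*(k - 4)*(k - 3)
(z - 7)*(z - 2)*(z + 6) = z^3 - 3*z^2 - 40*z + 84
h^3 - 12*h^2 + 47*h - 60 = (h - 5)*(h - 4)*(h - 3)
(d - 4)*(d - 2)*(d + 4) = d^3 - 2*d^2 - 16*d + 32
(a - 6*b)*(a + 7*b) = a^2 + a*b - 42*b^2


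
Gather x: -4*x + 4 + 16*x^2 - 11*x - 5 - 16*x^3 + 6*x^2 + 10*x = -16*x^3 + 22*x^2 - 5*x - 1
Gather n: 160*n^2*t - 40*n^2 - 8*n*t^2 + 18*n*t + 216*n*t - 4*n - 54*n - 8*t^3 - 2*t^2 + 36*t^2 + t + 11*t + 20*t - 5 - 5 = n^2*(160*t - 40) + n*(-8*t^2 + 234*t - 58) - 8*t^3 + 34*t^2 + 32*t - 10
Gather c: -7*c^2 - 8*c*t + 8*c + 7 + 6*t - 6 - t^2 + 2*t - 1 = -7*c^2 + c*(8 - 8*t) - t^2 + 8*t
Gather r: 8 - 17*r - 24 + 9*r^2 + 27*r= 9*r^2 + 10*r - 16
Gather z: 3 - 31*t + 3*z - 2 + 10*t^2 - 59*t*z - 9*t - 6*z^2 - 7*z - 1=10*t^2 - 40*t - 6*z^2 + z*(-59*t - 4)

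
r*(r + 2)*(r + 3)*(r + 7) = r^4 + 12*r^3 + 41*r^2 + 42*r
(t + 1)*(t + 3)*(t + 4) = t^3 + 8*t^2 + 19*t + 12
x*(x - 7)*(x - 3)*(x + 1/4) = x^4 - 39*x^3/4 + 37*x^2/2 + 21*x/4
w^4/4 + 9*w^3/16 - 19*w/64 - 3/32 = (w/4 + 1/2)*(w - 3/4)*(w + 1/2)^2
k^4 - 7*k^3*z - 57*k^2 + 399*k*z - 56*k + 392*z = (k - 8)*(k + 1)*(k + 7)*(k - 7*z)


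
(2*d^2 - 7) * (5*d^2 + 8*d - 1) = 10*d^4 + 16*d^3 - 37*d^2 - 56*d + 7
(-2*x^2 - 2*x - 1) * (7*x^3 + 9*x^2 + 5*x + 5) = -14*x^5 - 32*x^4 - 35*x^3 - 29*x^2 - 15*x - 5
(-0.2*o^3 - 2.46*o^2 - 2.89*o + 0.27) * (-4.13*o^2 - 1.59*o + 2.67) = 0.826*o^5 + 10.4778*o^4 + 15.3131*o^3 - 3.0882*o^2 - 8.1456*o + 0.7209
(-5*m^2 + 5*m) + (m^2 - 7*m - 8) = -4*m^2 - 2*m - 8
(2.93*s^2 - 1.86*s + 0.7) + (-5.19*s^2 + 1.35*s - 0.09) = -2.26*s^2 - 0.51*s + 0.61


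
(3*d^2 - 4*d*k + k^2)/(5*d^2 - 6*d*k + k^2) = (3*d - k)/(5*d - k)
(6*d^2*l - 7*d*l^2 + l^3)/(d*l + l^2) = (6*d^2 - 7*d*l + l^2)/(d + l)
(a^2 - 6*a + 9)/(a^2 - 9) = (a - 3)/(a + 3)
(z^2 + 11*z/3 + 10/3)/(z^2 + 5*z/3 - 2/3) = (3*z + 5)/(3*z - 1)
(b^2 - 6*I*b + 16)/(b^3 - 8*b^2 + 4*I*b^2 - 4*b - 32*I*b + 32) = (b - 8*I)/(b^2 + 2*b*(-4 + I) - 16*I)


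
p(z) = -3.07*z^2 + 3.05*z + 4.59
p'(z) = 3.05 - 6.14*z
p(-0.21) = 3.81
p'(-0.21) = 4.34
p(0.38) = 5.31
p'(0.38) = 0.72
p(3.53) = -22.90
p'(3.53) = -18.62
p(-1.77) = -10.43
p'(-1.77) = 13.92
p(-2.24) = -17.65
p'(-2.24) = 16.80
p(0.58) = 5.33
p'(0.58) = -0.51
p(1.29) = 3.42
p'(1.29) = -4.87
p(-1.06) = -2.09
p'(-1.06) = 9.56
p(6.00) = -87.63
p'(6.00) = -33.79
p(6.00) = -87.63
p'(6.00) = -33.79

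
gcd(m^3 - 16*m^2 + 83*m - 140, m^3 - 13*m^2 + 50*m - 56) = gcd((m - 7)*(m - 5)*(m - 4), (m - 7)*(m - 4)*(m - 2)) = m^2 - 11*m + 28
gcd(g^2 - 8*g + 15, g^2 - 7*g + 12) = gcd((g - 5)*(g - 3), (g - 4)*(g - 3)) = g - 3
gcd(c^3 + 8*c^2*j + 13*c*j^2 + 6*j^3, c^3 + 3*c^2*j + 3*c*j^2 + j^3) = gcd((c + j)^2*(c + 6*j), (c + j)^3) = c^2 + 2*c*j + j^2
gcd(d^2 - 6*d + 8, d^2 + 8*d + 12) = 1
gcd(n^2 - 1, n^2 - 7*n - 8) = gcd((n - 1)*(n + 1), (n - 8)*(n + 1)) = n + 1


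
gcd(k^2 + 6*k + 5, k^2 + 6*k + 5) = k^2 + 6*k + 5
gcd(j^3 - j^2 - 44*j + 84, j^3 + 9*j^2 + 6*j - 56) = j^2 + 5*j - 14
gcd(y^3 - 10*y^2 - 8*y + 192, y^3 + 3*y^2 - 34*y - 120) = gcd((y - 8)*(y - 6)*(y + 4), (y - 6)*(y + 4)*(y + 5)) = y^2 - 2*y - 24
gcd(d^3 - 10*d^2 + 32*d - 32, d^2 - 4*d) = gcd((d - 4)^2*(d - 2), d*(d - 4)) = d - 4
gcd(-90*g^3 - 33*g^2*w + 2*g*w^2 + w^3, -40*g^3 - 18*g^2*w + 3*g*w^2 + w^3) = 5*g + w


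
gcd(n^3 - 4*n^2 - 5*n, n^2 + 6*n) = n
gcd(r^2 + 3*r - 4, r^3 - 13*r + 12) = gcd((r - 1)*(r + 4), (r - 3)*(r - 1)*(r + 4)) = r^2 + 3*r - 4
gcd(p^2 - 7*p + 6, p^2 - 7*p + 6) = p^2 - 7*p + 6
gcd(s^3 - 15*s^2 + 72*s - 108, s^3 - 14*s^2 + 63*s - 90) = s^2 - 9*s + 18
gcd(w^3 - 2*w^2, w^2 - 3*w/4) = w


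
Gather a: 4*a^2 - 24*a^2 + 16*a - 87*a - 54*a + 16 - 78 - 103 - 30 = -20*a^2 - 125*a - 195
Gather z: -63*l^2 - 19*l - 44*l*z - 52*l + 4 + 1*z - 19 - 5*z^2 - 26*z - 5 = -63*l^2 - 71*l - 5*z^2 + z*(-44*l - 25) - 20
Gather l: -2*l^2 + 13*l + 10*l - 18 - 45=-2*l^2 + 23*l - 63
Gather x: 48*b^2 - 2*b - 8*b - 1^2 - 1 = 48*b^2 - 10*b - 2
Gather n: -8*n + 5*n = -3*n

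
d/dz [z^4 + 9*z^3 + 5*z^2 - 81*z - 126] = 4*z^3 + 27*z^2 + 10*z - 81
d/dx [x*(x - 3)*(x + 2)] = 3*x^2 - 2*x - 6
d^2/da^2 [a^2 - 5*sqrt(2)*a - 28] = 2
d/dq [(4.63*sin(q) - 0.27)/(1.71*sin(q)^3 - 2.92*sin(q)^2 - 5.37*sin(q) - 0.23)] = (-15.8346*sin(q)^3 + 14.9047*sin(q)^2 - 1.5768*sin(q) - 2.5148)*cos(q)/(2.9241*sin(q)^6 - 9.9864*sin(q)^5 - 9.839*sin(q)^4 + 30.5742*sin(q)^3 + 30.1801*sin(q)^2 + 2.4702*sin(q) + 0.0529)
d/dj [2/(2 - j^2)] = 4*j/(j^2 - 2)^2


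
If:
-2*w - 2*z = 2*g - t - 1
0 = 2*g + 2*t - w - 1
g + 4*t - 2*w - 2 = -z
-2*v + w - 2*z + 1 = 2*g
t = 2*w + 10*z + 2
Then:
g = -3/22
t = 17/11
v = 43/22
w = 20/11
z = -9/22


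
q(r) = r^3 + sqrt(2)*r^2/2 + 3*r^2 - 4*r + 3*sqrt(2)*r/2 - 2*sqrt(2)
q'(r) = 3*r^2 + sqrt(2)*r + 6*r - 4 + 3*sqrt(2)/2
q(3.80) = 98.44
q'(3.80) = 69.62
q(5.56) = 273.21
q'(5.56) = 132.09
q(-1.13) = 2.59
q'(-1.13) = -6.43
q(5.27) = 236.59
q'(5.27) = 120.51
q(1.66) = 8.84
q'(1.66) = 18.70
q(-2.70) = 9.59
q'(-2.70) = -0.03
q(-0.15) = -2.47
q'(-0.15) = -2.92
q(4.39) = 144.97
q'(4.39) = 88.49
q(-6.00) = -74.10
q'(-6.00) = 61.64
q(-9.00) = -414.64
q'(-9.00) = 174.39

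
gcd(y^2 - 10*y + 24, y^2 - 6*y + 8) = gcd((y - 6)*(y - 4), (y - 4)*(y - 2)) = y - 4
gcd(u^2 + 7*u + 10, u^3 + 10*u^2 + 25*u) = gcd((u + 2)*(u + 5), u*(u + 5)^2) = u + 5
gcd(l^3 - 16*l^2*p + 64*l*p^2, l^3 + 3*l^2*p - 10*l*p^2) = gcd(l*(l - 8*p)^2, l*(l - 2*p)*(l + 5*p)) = l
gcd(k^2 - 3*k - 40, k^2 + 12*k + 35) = k + 5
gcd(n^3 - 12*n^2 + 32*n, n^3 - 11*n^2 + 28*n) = n^2 - 4*n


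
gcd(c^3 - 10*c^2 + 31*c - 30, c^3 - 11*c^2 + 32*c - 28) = c - 2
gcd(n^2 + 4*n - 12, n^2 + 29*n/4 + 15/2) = n + 6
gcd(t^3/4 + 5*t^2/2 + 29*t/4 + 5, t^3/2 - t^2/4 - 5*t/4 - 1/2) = t + 1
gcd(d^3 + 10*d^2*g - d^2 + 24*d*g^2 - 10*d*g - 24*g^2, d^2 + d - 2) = d - 1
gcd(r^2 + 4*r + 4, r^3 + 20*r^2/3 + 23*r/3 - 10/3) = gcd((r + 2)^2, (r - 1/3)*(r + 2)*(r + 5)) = r + 2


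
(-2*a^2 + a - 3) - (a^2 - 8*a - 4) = -3*a^2 + 9*a + 1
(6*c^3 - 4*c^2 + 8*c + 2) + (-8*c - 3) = 6*c^3 - 4*c^2 - 1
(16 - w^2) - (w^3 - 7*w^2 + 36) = -w^3 + 6*w^2 - 20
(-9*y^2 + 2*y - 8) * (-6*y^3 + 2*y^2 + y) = 54*y^5 - 30*y^4 + 43*y^3 - 14*y^2 - 8*y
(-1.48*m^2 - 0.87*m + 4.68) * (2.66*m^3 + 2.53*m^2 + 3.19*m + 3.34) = -3.9368*m^5 - 6.0586*m^4 + 5.5265*m^3 + 4.1219*m^2 + 12.0234*m + 15.6312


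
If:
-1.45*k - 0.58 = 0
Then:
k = -0.40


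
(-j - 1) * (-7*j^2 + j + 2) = 7*j^3 + 6*j^2 - 3*j - 2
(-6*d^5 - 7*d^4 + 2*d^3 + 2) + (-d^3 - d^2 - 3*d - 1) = -6*d^5 - 7*d^4 + d^3 - d^2 - 3*d + 1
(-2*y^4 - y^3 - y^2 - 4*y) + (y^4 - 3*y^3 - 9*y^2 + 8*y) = -y^4 - 4*y^3 - 10*y^2 + 4*y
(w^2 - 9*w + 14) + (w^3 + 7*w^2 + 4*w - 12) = w^3 + 8*w^2 - 5*w + 2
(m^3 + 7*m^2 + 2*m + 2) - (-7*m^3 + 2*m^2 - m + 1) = 8*m^3 + 5*m^2 + 3*m + 1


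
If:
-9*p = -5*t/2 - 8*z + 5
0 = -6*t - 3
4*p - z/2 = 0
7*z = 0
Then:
No Solution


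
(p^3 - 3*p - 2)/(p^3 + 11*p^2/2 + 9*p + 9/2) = 2*(p^2 - p - 2)/(2*p^2 + 9*p + 9)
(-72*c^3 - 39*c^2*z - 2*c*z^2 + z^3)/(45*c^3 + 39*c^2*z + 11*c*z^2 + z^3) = (-8*c + z)/(5*c + z)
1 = 1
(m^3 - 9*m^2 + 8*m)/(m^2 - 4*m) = (m^2 - 9*m + 8)/(m - 4)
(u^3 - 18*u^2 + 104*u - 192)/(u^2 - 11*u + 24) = (u^2 - 10*u + 24)/(u - 3)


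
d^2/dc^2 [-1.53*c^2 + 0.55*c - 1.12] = -3.06000000000000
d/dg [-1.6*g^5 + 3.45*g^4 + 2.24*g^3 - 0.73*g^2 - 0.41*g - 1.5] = -8.0*g^4 + 13.8*g^3 + 6.72*g^2 - 1.46*g - 0.41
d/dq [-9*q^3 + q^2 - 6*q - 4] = -27*q^2 + 2*q - 6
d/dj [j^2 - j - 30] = 2*j - 1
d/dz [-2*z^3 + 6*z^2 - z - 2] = -6*z^2 + 12*z - 1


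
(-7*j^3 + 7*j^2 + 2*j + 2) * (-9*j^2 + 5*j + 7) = 63*j^5 - 98*j^4 - 32*j^3 + 41*j^2 + 24*j + 14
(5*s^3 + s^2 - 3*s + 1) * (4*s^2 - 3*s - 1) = 20*s^5 - 11*s^4 - 20*s^3 + 12*s^2 - 1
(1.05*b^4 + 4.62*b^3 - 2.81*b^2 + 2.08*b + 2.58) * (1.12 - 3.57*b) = -3.7485*b^5 - 15.3174*b^4 + 15.2061*b^3 - 10.5728*b^2 - 6.881*b + 2.8896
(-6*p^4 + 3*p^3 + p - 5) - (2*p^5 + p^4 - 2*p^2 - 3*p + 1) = -2*p^5 - 7*p^4 + 3*p^3 + 2*p^2 + 4*p - 6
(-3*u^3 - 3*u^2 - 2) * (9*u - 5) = -27*u^4 - 12*u^3 + 15*u^2 - 18*u + 10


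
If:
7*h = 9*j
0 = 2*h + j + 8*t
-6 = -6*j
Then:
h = 9/7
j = 1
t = -25/56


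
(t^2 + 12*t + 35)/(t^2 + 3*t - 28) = (t + 5)/(t - 4)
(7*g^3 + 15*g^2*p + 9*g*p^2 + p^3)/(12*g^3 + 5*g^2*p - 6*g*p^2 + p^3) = (7*g^2 + 8*g*p + p^2)/(12*g^2 - 7*g*p + p^2)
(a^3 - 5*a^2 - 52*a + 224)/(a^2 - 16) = (a^2 - a - 56)/(a + 4)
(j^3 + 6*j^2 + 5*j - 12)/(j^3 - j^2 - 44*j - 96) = (j - 1)/(j - 8)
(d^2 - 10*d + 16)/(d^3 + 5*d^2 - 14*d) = (d - 8)/(d*(d + 7))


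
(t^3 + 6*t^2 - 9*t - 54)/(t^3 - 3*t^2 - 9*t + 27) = (t + 6)/(t - 3)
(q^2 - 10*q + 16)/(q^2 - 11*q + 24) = (q - 2)/(q - 3)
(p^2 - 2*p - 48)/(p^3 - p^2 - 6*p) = (-p^2 + 2*p + 48)/(p*(-p^2 + p + 6))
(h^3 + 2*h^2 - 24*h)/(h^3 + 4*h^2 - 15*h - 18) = h*(h - 4)/(h^2 - 2*h - 3)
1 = 1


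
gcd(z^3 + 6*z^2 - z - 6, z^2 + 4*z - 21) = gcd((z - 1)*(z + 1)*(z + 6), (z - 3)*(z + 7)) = 1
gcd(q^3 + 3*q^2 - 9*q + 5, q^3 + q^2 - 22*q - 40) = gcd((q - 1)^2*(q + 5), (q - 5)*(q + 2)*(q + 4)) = 1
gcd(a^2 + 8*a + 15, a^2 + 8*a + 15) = a^2 + 8*a + 15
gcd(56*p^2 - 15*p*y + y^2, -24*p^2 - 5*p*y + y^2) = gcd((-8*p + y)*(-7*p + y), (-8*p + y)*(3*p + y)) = -8*p + y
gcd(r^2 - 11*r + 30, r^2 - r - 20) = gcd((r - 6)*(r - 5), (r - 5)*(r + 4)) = r - 5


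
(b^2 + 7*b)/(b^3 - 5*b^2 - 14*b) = (b + 7)/(b^2 - 5*b - 14)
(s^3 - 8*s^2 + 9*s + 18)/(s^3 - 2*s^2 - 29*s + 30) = (s^2 - 2*s - 3)/(s^2 + 4*s - 5)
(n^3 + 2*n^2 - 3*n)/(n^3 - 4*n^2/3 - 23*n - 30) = 3*n*(n - 1)/(3*n^2 - 13*n - 30)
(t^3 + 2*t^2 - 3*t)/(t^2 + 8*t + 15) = t*(t - 1)/(t + 5)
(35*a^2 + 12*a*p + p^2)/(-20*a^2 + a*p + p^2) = (7*a + p)/(-4*a + p)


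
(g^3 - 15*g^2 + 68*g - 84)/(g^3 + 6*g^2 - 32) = (g^2 - 13*g + 42)/(g^2 + 8*g + 16)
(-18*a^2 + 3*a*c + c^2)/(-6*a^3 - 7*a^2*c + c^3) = (6*a + c)/(2*a^2 + 3*a*c + c^2)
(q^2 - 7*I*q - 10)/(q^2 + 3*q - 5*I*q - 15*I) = (q - 2*I)/(q + 3)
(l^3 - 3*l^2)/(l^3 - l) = l*(l - 3)/(l^2 - 1)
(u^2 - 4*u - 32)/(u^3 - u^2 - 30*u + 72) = (u^2 - 4*u - 32)/(u^3 - u^2 - 30*u + 72)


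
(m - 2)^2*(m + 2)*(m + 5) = m^4 + 3*m^3 - 14*m^2 - 12*m + 40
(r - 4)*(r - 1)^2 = r^3 - 6*r^2 + 9*r - 4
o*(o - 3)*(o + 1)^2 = o^4 - o^3 - 5*o^2 - 3*o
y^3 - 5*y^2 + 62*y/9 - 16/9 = (y - 8/3)*(y - 2)*(y - 1/3)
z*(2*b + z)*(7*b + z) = 14*b^2*z + 9*b*z^2 + z^3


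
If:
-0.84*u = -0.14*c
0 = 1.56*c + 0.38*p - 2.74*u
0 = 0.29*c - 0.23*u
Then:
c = 0.00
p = 0.00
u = 0.00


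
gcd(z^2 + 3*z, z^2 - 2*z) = z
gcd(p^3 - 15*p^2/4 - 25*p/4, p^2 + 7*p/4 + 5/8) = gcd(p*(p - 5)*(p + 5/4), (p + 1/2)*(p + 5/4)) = p + 5/4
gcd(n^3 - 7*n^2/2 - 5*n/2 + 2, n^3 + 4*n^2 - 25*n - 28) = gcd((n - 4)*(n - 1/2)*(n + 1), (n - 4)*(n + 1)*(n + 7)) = n^2 - 3*n - 4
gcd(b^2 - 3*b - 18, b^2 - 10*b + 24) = b - 6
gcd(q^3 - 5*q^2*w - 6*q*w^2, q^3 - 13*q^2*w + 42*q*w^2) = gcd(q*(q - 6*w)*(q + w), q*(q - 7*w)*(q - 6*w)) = q^2 - 6*q*w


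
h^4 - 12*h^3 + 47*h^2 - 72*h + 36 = (h - 6)*(h - 3)*(h - 2)*(h - 1)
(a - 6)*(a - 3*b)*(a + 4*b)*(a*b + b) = a^4*b + a^3*b^2 - 5*a^3*b - 12*a^2*b^3 - 5*a^2*b^2 - 6*a^2*b + 60*a*b^3 - 6*a*b^2 + 72*b^3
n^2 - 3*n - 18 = (n - 6)*(n + 3)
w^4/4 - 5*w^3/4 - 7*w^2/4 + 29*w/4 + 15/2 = (w/2 + 1/2)*(w/2 + 1)*(w - 5)*(w - 3)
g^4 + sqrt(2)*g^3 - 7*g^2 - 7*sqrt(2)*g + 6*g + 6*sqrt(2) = (g - 2)*(g - 1)*(g + 3)*(g + sqrt(2))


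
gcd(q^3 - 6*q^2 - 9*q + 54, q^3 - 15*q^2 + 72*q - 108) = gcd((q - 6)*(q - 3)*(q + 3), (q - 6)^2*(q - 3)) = q^2 - 9*q + 18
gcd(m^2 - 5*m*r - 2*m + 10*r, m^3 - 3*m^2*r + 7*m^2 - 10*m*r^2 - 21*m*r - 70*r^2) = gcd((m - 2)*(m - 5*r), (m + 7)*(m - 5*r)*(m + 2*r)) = -m + 5*r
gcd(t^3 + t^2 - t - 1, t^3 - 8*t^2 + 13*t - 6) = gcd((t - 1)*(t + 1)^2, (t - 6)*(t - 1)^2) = t - 1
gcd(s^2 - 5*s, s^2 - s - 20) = s - 5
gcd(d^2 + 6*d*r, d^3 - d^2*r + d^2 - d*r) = d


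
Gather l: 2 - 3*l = 2 - 3*l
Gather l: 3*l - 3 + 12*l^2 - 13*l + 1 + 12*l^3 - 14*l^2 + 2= 12*l^3 - 2*l^2 - 10*l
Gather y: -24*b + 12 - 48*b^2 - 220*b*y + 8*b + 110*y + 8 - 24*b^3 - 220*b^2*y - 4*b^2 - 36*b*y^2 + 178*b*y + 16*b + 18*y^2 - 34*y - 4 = -24*b^3 - 52*b^2 + y^2*(18 - 36*b) + y*(-220*b^2 - 42*b + 76) + 16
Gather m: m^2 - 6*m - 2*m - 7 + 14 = m^2 - 8*m + 7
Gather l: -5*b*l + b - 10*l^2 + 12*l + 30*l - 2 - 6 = b - 10*l^2 + l*(42 - 5*b) - 8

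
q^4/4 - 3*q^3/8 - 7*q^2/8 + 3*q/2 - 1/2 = (q/4 + 1/2)*(q - 2)*(q - 1)*(q - 1/2)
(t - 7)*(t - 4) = t^2 - 11*t + 28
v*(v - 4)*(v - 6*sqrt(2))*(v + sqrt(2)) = v^4 - 5*sqrt(2)*v^3 - 4*v^3 - 12*v^2 + 20*sqrt(2)*v^2 + 48*v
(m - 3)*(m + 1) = m^2 - 2*m - 3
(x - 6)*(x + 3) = x^2 - 3*x - 18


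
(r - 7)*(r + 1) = r^2 - 6*r - 7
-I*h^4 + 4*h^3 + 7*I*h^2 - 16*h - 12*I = (h - 2)*(h + 2)*(h + 3*I)*(-I*h + 1)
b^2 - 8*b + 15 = (b - 5)*(b - 3)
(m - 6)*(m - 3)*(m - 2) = m^3 - 11*m^2 + 36*m - 36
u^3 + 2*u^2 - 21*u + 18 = (u - 3)*(u - 1)*(u + 6)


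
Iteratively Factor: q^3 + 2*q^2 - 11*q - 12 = (q - 3)*(q^2 + 5*q + 4) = (q - 3)*(q + 4)*(q + 1)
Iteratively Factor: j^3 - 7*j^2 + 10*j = (j)*(j^2 - 7*j + 10) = j*(j - 5)*(j - 2)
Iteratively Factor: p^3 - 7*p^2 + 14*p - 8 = (p - 4)*(p^2 - 3*p + 2) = (p - 4)*(p - 1)*(p - 2)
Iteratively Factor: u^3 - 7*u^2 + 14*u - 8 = (u - 2)*(u^2 - 5*u + 4) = (u - 2)*(u - 1)*(u - 4)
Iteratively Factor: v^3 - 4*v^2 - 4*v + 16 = (v - 2)*(v^2 - 2*v - 8) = (v - 4)*(v - 2)*(v + 2)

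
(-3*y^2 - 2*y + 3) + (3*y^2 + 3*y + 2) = y + 5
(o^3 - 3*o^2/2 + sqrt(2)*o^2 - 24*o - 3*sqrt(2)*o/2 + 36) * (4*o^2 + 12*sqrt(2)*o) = 4*o^5 - 6*o^4 + 16*sqrt(2)*o^4 - 72*o^3 - 24*sqrt(2)*o^3 - 288*sqrt(2)*o^2 + 108*o^2 + 432*sqrt(2)*o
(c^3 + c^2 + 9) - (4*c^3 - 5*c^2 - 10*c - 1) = -3*c^3 + 6*c^2 + 10*c + 10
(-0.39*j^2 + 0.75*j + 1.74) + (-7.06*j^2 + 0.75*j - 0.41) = -7.45*j^2 + 1.5*j + 1.33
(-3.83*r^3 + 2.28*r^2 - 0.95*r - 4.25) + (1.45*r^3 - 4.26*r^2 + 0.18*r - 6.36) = -2.38*r^3 - 1.98*r^2 - 0.77*r - 10.61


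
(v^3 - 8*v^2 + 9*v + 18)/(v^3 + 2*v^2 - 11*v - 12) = (v - 6)/(v + 4)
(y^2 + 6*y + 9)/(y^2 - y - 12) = (y + 3)/(y - 4)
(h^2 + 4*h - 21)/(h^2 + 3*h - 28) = (h - 3)/(h - 4)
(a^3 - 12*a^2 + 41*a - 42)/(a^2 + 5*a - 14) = (a^2 - 10*a + 21)/(a + 7)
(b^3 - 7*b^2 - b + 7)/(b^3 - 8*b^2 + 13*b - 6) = (b^2 - 6*b - 7)/(b^2 - 7*b + 6)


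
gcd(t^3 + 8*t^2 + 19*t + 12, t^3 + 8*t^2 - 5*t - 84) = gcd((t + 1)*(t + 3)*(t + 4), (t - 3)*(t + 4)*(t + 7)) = t + 4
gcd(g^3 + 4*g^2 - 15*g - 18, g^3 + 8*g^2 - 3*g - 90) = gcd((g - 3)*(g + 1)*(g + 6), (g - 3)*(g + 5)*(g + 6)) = g^2 + 3*g - 18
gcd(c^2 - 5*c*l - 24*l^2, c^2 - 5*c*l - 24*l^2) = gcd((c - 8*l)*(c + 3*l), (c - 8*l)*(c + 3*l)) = c^2 - 5*c*l - 24*l^2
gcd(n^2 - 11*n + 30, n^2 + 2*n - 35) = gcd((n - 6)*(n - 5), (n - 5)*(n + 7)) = n - 5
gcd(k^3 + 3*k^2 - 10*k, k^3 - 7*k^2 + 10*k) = k^2 - 2*k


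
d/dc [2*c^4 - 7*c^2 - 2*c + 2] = 8*c^3 - 14*c - 2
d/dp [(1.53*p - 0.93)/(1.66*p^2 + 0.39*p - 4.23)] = (-2.5398*p^2 + 3.0876*p - 6.1092)/(2.7556*p^4 + 1.2948*p^3 - 13.8915*p^2 - 3.2994*p + 17.8929)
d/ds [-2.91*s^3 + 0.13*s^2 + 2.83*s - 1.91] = -8.73*s^2 + 0.26*s + 2.83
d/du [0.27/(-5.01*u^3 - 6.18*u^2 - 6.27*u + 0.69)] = (4.0581*u^2 + 3.3372*u + 1.6929)/(5.01*u^3 + 6.18*u^2 + 6.27*u - 0.69)^2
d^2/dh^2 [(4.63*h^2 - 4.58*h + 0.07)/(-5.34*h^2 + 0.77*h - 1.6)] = (-2.27373675443232e-13*h^4 + 223.127628*h^3 + 225.375768*h^2 - 233.062164*h - 11.307326)/(152.273304*h^6 - 65.871036*h^5 + 146.373138*h^4 - 39.929813*h^3 + 43.85712*h^2 - 5.9136*h + 4.096)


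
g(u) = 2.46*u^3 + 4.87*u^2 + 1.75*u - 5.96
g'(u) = 7.38*u^2 + 9.74*u + 1.75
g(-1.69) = -6.88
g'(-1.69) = 6.37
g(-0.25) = -6.13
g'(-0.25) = -0.22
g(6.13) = 754.42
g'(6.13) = 338.77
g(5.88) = 672.82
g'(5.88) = 314.18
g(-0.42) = -6.02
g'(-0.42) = -1.04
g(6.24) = 792.29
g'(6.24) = 349.89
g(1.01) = 3.31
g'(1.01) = 19.12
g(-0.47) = -5.96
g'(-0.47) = -1.20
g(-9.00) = -1420.58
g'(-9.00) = 511.87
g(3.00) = 109.54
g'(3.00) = 97.39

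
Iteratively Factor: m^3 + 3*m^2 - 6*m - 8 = (m + 4)*(m^2 - m - 2) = (m - 2)*(m + 4)*(m + 1)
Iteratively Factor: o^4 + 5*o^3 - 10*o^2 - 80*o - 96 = (o + 2)*(o^3 + 3*o^2 - 16*o - 48) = (o - 4)*(o + 2)*(o^2 + 7*o + 12) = (o - 4)*(o + 2)*(o + 3)*(o + 4)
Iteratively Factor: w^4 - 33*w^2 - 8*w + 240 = (w - 5)*(w^3 + 5*w^2 - 8*w - 48) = (w - 5)*(w + 4)*(w^2 + w - 12) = (w - 5)*(w - 3)*(w + 4)*(w + 4)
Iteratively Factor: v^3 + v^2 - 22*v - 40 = (v + 4)*(v^2 - 3*v - 10) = (v + 2)*(v + 4)*(v - 5)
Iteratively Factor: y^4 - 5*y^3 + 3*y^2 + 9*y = (y - 3)*(y^3 - 2*y^2 - 3*y) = y*(y - 3)*(y^2 - 2*y - 3) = y*(y - 3)^2*(y + 1)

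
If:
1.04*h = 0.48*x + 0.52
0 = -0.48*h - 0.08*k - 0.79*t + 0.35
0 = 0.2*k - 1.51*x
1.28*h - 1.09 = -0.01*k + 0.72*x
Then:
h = -3.37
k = -63.23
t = 8.89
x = -8.38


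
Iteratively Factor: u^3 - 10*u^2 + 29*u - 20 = (u - 1)*(u^2 - 9*u + 20) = (u - 4)*(u - 1)*(u - 5)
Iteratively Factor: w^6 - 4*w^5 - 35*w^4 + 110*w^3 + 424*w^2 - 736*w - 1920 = (w + 2)*(w^5 - 6*w^4 - 23*w^3 + 156*w^2 + 112*w - 960) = (w + 2)*(w + 3)*(w^4 - 9*w^3 + 4*w^2 + 144*w - 320) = (w - 5)*(w + 2)*(w + 3)*(w^3 - 4*w^2 - 16*w + 64) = (w - 5)*(w - 4)*(w + 2)*(w + 3)*(w^2 - 16) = (w - 5)*(w - 4)*(w + 2)*(w + 3)*(w + 4)*(w - 4)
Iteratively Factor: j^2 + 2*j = (j + 2)*(j)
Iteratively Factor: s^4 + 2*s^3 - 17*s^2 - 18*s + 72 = (s + 4)*(s^3 - 2*s^2 - 9*s + 18) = (s - 3)*(s + 4)*(s^2 + s - 6) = (s - 3)*(s - 2)*(s + 4)*(s + 3)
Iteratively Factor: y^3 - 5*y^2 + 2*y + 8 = (y + 1)*(y^2 - 6*y + 8) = (y - 4)*(y + 1)*(y - 2)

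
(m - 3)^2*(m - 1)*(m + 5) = m^4 - 2*m^3 - 20*m^2 + 66*m - 45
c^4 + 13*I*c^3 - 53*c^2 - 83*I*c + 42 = (c + I)*(c + 2*I)*(c + 3*I)*(c + 7*I)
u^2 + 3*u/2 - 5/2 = (u - 1)*(u + 5/2)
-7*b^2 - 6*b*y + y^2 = (-7*b + y)*(b + y)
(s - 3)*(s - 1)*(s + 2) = s^3 - 2*s^2 - 5*s + 6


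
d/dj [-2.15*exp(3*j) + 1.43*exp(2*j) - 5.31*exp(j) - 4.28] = (-6.45*exp(2*j) + 2.86*exp(j) - 5.31)*exp(j)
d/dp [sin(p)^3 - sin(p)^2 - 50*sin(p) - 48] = (3*sin(p)^2 - 2*sin(p) - 50)*cos(p)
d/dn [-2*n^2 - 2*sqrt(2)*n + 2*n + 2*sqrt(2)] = -4*n - 2*sqrt(2) + 2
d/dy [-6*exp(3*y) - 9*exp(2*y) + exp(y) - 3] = (-18*exp(2*y) - 18*exp(y) + 1)*exp(y)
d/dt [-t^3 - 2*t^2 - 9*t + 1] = -3*t^2 - 4*t - 9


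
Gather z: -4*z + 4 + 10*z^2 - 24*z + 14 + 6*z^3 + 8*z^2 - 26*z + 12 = 6*z^3 + 18*z^2 - 54*z + 30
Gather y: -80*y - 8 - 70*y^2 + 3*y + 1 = -70*y^2 - 77*y - 7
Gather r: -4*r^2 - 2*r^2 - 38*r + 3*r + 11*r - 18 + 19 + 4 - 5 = -6*r^2 - 24*r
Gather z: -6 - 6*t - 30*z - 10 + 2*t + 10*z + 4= -4*t - 20*z - 12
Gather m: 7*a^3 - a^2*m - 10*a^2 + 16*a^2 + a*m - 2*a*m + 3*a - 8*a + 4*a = 7*a^3 + 6*a^2 - a + m*(-a^2 - a)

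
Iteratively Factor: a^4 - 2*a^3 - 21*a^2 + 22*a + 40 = (a - 2)*(a^3 - 21*a - 20) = (a - 5)*(a - 2)*(a^2 + 5*a + 4) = (a - 5)*(a - 2)*(a + 4)*(a + 1)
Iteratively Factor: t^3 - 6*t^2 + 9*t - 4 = (t - 4)*(t^2 - 2*t + 1) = (t - 4)*(t - 1)*(t - 1)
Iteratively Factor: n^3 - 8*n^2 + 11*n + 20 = (n - 4)*(n^2 - 4*n - 5) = (n - 4)*(n + 1)*(n - 5)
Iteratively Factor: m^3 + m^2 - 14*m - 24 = (m + 2)*(m^2 - m - 12) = (m + 2)*(m + 3)*(m - 4)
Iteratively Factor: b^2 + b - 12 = (b + 4)*(b - 3)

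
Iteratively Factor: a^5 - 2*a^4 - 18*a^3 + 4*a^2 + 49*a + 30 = (a + 1)*(a^4 - 3*a^3 - 15*a^2 + 19*a + 30) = (a - 2)*(a + 1)*(a^3 - a^2 - 17*a - 15) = (a - 5)*(a - 2)*(a + 1)*(a^2 + 4*a + 3) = (a - 5)*(a - 2)*(a + 1)*(a + 3)*(a + 1)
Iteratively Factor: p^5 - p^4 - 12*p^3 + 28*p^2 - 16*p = (p)*(p^4 - p^3 - 12*p^2 + 28*p - 16) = p*(p + 4)*(p^3 - 5*p^2 + 8*p - 4) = p*(p - 1)*(p + 4)*(p^2 - 4*p + 4) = p*(p - 2)*(p - 1)*(p + 4)*(p - 2)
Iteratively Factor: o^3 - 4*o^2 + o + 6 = (o - 3)*(o^2 - o - 2) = (o - 3)*(o + 1)*(o - 2)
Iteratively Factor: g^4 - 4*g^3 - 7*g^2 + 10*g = (g)*(g^3 - 4*g^2 - 7*g + 10) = g*(g + 2)*(g^2 - 6*g + 5) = g*(g - 1)*(g + 2)*(g - 5)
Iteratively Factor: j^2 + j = (j + 1)*(j)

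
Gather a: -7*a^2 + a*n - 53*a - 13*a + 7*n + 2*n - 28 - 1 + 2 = -7*a^2 + a*(n - 66) + 9*n - 27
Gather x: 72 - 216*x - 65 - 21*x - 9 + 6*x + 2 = -231*x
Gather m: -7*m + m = -6*m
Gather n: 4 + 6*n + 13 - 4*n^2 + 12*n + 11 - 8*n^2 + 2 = -12*n^2 + 18*n + 30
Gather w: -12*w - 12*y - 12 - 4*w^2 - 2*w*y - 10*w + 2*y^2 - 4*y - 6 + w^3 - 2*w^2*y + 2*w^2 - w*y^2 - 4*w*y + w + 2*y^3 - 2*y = w^3 + w^2*(-2*y - 2) + w*(-y^2 - 6*y - 21) + 2*y^3 + 2*y^2 - 18*y - 18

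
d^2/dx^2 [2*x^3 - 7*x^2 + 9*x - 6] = 12*x - 14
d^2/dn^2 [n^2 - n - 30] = 2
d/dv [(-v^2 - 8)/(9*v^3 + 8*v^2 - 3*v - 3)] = (9*v^4 + 219*v^2 + 134*v - 24)/(81*v^6 + 144*v^5 + 10*v^4 - 102*v^3 - 39*v^2 + 18*v + 9)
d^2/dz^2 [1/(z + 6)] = 2/(z + 6)^3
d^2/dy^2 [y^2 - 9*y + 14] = 2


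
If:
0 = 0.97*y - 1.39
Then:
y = 1.43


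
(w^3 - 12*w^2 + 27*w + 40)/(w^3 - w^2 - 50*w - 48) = (w - 5)/(w + 6)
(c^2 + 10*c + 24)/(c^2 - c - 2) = (c^2 + 10*c + 24)/(c^2 - c - 2)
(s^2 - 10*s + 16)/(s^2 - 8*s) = (s - 2)/s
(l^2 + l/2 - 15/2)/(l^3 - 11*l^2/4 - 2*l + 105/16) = 8*(l + 3)/(8*l^2 - 2*l - 21)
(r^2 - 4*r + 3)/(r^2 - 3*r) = (r - 1)/r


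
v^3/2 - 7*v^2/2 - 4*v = v*(v/2 + 1/2)*(v - 8)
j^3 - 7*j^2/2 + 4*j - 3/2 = (j - 3/2)*(j - 1)^2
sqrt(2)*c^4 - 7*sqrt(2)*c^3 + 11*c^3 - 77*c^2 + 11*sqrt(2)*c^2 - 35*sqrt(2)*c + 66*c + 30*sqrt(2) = (c - 6)*(c - 1)*(c + 5*sqrt(2))*(sqrt(2)*c + 1)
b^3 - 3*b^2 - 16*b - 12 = (b - 6)*(b + 1)*(b + 2)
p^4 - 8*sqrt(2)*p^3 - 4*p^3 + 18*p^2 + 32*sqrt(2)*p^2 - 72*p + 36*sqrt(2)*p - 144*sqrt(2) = (p - 4)*(p - 6*sqrt(2))*(p - 3*sqrt(2))*(p + sqrt(2))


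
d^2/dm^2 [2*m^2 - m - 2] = 4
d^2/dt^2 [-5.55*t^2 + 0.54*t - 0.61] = -11.1000000000000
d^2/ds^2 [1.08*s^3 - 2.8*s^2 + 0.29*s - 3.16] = 6.48*s - 5.6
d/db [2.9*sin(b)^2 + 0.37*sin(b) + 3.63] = (5.8*sin(b) + 0.37)*cos(b)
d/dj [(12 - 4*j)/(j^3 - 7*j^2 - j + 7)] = 4*(-j^3 + 7*j^2 + j - (j - 3)*(-3*j^2 + 14*j + 1) - 7)/(j^3 - 7*j^2 - j + 7)^2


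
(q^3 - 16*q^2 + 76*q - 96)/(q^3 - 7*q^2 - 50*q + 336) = (q - 2)/(q + 7)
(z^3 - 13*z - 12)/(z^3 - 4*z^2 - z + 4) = (z + 3)/(z - 1)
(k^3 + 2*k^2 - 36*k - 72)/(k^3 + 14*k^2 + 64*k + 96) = (k^2 - 4*k - 12)/(k^2 + 8*k + 16)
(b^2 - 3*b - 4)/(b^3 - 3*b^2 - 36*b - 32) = (b - 4)/(b^2 - 4*b - 32)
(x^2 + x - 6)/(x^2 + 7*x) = (x^2 + x - 6)/(x*(x + 7))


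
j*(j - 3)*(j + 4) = j^3 + j^2 - 12*j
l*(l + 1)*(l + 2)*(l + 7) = l^4 + 10*l^3 + 23*l^2 + 14*l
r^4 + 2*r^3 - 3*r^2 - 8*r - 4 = (r - 2)*(r + 1)^2*(r + 2)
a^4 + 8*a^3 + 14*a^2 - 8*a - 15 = (a - 1)*(a + 1)*(a + 3)*(a + 5)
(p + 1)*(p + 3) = p^2 + 4*p + 3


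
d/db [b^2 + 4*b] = 2*b + 4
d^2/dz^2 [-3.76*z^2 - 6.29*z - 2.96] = -7.52000000000000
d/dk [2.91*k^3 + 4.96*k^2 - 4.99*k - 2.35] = 8.73*k^2 + 9.92*k - 4.99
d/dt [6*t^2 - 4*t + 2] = 12*t - 4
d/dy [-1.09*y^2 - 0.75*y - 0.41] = -2.18*y - 0.75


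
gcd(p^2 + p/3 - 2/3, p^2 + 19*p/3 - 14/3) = p - 2/3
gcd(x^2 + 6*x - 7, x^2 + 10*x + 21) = x + 7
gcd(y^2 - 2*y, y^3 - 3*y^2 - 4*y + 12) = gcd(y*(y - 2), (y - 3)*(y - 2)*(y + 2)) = y - 2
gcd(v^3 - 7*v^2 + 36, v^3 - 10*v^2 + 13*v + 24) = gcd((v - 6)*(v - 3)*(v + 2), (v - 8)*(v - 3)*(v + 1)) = v - 3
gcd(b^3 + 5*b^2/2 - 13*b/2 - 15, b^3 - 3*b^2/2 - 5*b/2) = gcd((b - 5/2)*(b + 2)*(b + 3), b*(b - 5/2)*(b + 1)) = b - 5/2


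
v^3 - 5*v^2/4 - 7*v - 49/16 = (v - 7/2)*(v + 1/2)*(v + 7/4)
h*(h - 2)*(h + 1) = h^3 - h^2 - 2*h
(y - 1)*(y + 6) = y^2 + 5*y - 6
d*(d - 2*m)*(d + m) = d^3 - d^2*m - 2*d*m^2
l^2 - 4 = (l - 2)*(l + 2)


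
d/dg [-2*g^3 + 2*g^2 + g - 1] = -6*g^2 + 4*g + 1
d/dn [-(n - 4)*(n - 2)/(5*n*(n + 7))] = (-13*n^2 + 16*n + 56)/(5*n^2*(n^2 + 14*n + 49))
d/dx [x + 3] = 1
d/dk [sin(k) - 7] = cos(k)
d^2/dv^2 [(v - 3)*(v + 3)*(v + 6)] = 6*v + 12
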